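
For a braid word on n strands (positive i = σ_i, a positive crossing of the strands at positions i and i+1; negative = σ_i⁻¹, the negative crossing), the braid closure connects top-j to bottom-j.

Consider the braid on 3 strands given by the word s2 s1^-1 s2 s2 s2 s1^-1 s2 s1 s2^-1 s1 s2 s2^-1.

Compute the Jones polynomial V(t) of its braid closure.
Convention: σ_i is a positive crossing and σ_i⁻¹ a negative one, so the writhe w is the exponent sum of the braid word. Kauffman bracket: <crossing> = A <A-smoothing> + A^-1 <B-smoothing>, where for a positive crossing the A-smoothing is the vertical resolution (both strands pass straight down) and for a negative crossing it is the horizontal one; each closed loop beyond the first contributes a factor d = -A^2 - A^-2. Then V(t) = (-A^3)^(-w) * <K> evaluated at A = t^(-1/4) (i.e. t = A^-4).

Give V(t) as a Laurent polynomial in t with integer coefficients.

The presented braid s2 s1^-1 s2 s2 s2 s1^-1 s2 s1 s2^-1 s1 s2 s2^-1 on 3 strands reduces by inverse Markov moves (closure unchanged at each step):
  Deconjugate: the word is γ·β·γ⁻¹ with γ = s2 (prefix) and γ⁻¹ = s2^-1 (suffix); strip both.
Reduced to β = s1^-1 s2 s2 s2 s1^-1 s2 s1 s2^-1 s1 s2 on 3 strands, 10 crossings.
Compute on β:
Braid: s1^-1 s2 s2 s2 s1^-1 s2 s1 s2^-1 s1 s2 on 3 strands, 10 crossings.
Writhe w = (#positive) - (#negative) = 7 - 3 = 4.
Enumerate smoothing states for the bracket polynomial. There are 2^10 = 1024 states.
Smooth each crossing (0=||, 1=⌣⌢); contribution A^(Σ sign_k(1-2s_k)) * d^(L-1).
Tabulate the states by total A-exponent and number of loops L (A-exp: L × count):
  A^10: L=2 ×1
  A^8: L=1 ×5, L=3 ×5
  A^6: L=2 ×39, L=4 ×6
  A^4: L=1 ×34, L=3 ×85, L=5 ×1
  A^2: L=2 ×138, L=4 ×72
  A^0: L=1 ×48, L=3 ×167, L=5 ×37
  A^-2: L=2 ×91, L=4 ×109, L=6 ×10
  A^-4: L=3 ×82, L=5 ×37, L=7 ×1
  A^-6: L=4 ×40, L=6 ×5
  A^-8: L=5 ×10
  A^-10: L=6 ×1
Each group contributes A^e * Σ count * d^(L-1):
Powers of d = -A^2 - A^-2: d^2 = A^4 + 2 + A^-4; d^3 = -A^6 - 3*A^2 - 3*A^-2 - A^-6; d^4 = A^8 + 4*A^4 + 6 + 4*A^-4 + A^-8; d^5 = -A^10 - 5*A^6 - 10*A^2 - 10*A^-2 - 5*A^-6 - A^-10; d^6 = A^12 + 6*A^8 + 15*A^4 + 20 + 15*A^-4 + 6*A^-8 + A^-12.
  A^10 * (d) = -A^12 - A^8
  A^8 * (5 + 5*d^2) = 5*A^12 + 15*A^8 + 5*A^4
  A^6 * (39*d + 6*d^3) = -6*A^12 - 57*A^8 - 57*A^4 - 6
  A^4 * (34 + 85*d^2 + d^4) = A^12 + 89*A^8 + 210*A^4 + 89 + A^-4
  A^2 * (138*d + 72*d^3) = -72*A^8 - 354*A^4 - 354 - 72*A^-4
  A^0 * (48 + 167*d^2 + 37*d^4) = 37*A^8 + 315*A^4 + 604 + 315*A^-4 + 37*A^-8
  A^-2 * (91*d + 109*d^3 + 10*d^5) = -10*A^8 - 159*A^4 - 518 - 518*A^-4 - 159*A^-8 - 10*A^-12
  A^-4 * (82*d^2 + 37*d^4 + d^6) = A^8 + 43*A^4 + 245 + 406*A^-4 + 245*A^-8 + 43*A^-12 + A^-16
  A^-6 * (40*d^3 + 5*d^5) = -5*A^4 - 65 - 170*A^-4 - 170*A^-8 - 65*A^-12 - 5*A^-16
  A^-8 * (10*d^4) = 10 + 40*A^-4 + 60*A^-8 + 40*A^-12 + 10*A^-16
  A^-10 * (d^5) = -1 - 5*A^-4 - 10*A^-8 - 10*A^-12 - 5*A^-16 - A^-20
Summing the groups: <K> = -A^12 + 2*A^8 - 2*A^4 + 4 - 3*A^-4 + 3*A^-8 - 2*A^-12 + A^-16 - A^-20
Normalise by the writhe: (-A^3)^(-w) = (-A^3)^(-4) = A^-12, so f(A) = A^-12 * <K> = -1 + 2*A^-4 - 2*A^-8 + 4*A^-12 - 3*A^-16 + 3*A^-20 - 2*A^-24 + A^-28 - A^-32.
Substitute A = t^(-1/4), i.e. A^e → t^(-e/4): V(t) = -t^8 + t^7 - 2*t^6 + 3*t^5 - 3*t^4 + 4*t^3 - 2*t^2 + 2*t - 1

Answer: -t^8 + t^7 - 2*t^6 + 3*t^5 - 3*t^4 + 4*t^3 - 2*t^2 + 2*t - 1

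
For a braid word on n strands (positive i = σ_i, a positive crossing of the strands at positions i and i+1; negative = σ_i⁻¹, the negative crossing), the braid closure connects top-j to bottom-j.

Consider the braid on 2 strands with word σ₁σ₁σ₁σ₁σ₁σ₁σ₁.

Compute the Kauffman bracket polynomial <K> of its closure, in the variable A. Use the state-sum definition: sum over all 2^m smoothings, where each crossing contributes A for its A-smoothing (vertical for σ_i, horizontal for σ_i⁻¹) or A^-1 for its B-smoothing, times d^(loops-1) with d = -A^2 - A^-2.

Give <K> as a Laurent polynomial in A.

-A^9 - A + A^-3 - A^-7 + A^-11 - A^-15 + A^-19

Derivation:
Braid: s1 s1 s1 s1 s1 s1 s1 on 2 strands, 7 crossings.
Writhe w = (#positive) - (#negative) = 7 - 0 = 7.
Computing the Kauffman bracket via state sum. There are 2^7 = 128 states.
Each crossing splits two ways (0=vertical, 1=horizontal). The state's weight is A^(#A-smoothings - #B-smoothings) * d^(loops - 1).
Tabulate the states by total A-exponent and number of loops L (A-exp: L × count):
  A^7: L=2 ×1
  A^5: L=1 ×7
  A^3: L=2 ×21
  A^1: L=3 ×35
  A^-1: L=4 ×35
  A^-3: L=5 ×21
  A^-5: L=6 ×7
  A^-7: L=7 ×1
Each group contributes A^e * Σ count * d^(L-1):
Powers of d = -A^2 - A^-2: d^2 = A^4 + 2 + A^-4; d^3 = -A^6 - 3*A^2 - 3*A^-2 - A^-6; d^4 = A^8 + 4*A^4 + 6 + 4*A^-4 + A^-8; d^5 = -A^10 - 5*A^6 - 10*A^2 - 10*A^-2 - 5*A^-6 - A^-10; d^6 = A^12 + 6*A^8 + 15*A^4 + 20 + 15*A^-4 + 6*A^-8 + A^-12.
  A^7 * (d) = -A^9 - A^5
  A^5 * (7) = 7*A^5
  A^3 * (21*d) = -21*A^5 - 21*A
  A^1 * (35*d^2) = 35*A^5 + 70*A + 35*A^-3
  A^-1 * (35*d^3) = -35*A^5 - 105*A - 105*A^-3 - 35*A^-7
  A^-3 * (21*d^4) = 21*A^5 + 84*A + 126*A^-3 + 84*A^-7 + 21*A^-11
  A^-5 * (7*d^5) = -7*A^5 - 35*A - 70*A^-3 - 70*A^-7 - 35*A^-11 - 7*A^-15
  A^-7 * (d^6) = A^5 + 6*A + 15*A^-3 + 20*A^-7 + 15*A^-11 + 6*A^-15 + A^-19
Summing the groups: <K> = -A^9 - A + A^-3 - A^-7 + A^-11 - A^-15 + A^-19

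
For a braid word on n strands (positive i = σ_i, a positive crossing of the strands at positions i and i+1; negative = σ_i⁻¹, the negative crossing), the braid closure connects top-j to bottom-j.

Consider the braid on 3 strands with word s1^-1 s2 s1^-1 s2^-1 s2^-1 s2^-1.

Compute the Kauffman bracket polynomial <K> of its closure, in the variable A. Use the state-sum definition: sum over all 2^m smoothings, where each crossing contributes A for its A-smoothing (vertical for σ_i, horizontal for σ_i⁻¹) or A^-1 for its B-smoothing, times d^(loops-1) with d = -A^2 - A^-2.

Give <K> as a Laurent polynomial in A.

Braid: s1^-1 s2 s1^-1 s2^-1 s2^-1 s2^-1 on 3 strands, 6 crossings.
Writhe w = (#positive) - (#negative) = 1 - 5 = -4.
Enumerate smoothing states for the bracket polynomial. There are 2^6 = 64 states.
For each crossing: s=0 is the vertical smoothing, s=1 horizontal. Crossing k contributes A^(sign_k * (1 - 2*s_k)); loop factor d = -A^2 - A^-2.
Tabulate the states by total A-exponent and number of loops L (A-exp: L × count):
  A^6: L=4 ×1
  A^4: L=3 ×6
  A^2: L=2 ×12, L=4 ×3
  A^0: L=1 ×9, L=3 ×10, L=5 ×1
  A^-2: L=2 ×12, L=4 ×3
  A^-4: L=1 ×2, L=3 ×4
  A^-6: L=2 ×1
Each group contributes A^e * Σ count * d^(L-1):
Powers of d = -A^2 - A^-2: d^2 = A^4 + 2 + A^-4; d^3 = -A^6 - 3*A^2 - 3*A^-2 - A^-6; d^4 = A^8 + 4*A^4 + 6 + 4*A^-4 + A^-8.
  A^6 * (d^3) = -A^12 - 3*A^8 - 3*A^4 - 1
  A^4 * (6*d^2) = 6*A^8 + 12*A^4 + 6
  A^2 * (12*d + 3*d^3) = -3*A^8 - 21*A^4 - 21 - 3*A^-4
  A^0 * (9 + 10*d^2 + d^4) = A^8 + 14*A^4 + 35 + 14*A^-4 + A^-8
  A^-2 * (12*d + 3*d^3) = -3*A^4 - 21 - 21*A^-4 - 3*A^-8
  A^-4 * (2 + 4*d^2) = 4 + 10*A^-4 + 4*A^-8
  A^-6 * (d) = -A^-4 - A^-8
Summing the groups: <K> = -A^12 + A^8 - A^4 + 2 - A^-4 + A^-8

Answer: -A^12 + A^8 - A^4 + 2 - A^-4 + A^-8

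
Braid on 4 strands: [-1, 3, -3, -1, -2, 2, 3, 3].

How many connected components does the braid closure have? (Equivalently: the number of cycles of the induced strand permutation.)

4

Derivation:
Track the strand permutation on 4 strands, starting from identity.
  step 1: s1^-1 swaps positions 1,2 -> [2 1 3 4]
  step 2: s3 swaps positions 3,4 -> [2 1 4 3]
  step 3: s3^-1 swaps positions 3,4 -> [2 1 3 4]
  step 4: s1^-1 swaps positions 1,2 -> [1 2 3 4]
  step 5: s2^-1 swaps positions 2,3 -> [1 3 2 4]
  step 6: s2 swaps positions 2,3 -> [1 2 3 4]
  step 7: s3 swaps positions 3,4 -> [1 2 4 3]
  step 8: s3 swaps positions 3,4 -> [1 2 3 4]
Final permutation (position -> original strand): [1 2 3 4]
Closure components = cycle count of this permutation = 4.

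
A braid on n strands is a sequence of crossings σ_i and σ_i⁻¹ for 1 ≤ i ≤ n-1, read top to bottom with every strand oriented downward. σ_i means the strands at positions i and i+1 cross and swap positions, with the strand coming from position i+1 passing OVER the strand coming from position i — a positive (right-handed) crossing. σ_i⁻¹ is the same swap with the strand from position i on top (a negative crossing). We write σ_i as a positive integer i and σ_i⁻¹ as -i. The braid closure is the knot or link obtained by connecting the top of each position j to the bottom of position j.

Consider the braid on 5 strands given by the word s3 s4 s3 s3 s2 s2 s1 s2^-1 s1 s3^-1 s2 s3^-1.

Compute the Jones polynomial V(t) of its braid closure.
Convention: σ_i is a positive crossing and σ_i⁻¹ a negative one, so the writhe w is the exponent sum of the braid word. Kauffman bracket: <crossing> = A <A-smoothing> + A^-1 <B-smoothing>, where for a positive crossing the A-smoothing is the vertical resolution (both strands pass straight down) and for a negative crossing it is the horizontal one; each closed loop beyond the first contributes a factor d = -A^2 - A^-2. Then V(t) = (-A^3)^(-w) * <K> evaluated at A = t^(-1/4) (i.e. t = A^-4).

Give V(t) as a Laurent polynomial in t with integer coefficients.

-t^8 + t^7 - 2*t^6 + 3*t^5 - 2*t^4 + 3*t^3 - 2*t^2 + t

Derivation:
The presented braid s3 s4 s3 s3 s2 s2 s1 s2^-1 s1 s3^-1 s2 s3^-1 on 5 strands reduces by inverse Markov moves (closure unchanged at each step):
  Deconjugate: the word is γ·β·γ⁻¹ with γ = s3 (prefix) and γ⁻¹ = s3^-1 (suffix); strip both.
Reduced to β = s4 s3 s3 s2 s2 s1 s2^-1 s1 s3^-1 s2 on 5 strands, 10 crossings.
Compute on β:
Braid: s4 s3 s3 s2 s2 s1 s2^-1 s1 s3^-1 s2 on 5 strands, 10 crossings.
Writhe w = (#positive) - (#negative) = 8 - 2 = 6.
Computing the Kauffman bracket via state sum. There are 2^10 = 1024 states.
Each crossing splits two ways (0=vertical, 1=horizontal). The state's weight is A^(#A-smoothings - #B-smoothings) * d^(loops - 1).
Tabulate the states by total A-exponent and number of loops L (A-exp: L × count):
  A^10: L=3 ×1
  A^8: L=2 ×3, L=4 ×7
  A^6: L=1 ×2, L=3 ×29, L=5 ×14
  A^4: L=2 ×39, L=4 ×72, L=6 ×9
  A^2: L=1 ×17, L=3 ×137, L=5 ×54, L=7 ×2
  A^0: L=2 ×109, L=4 ×128, L=6 ×15
  A^-2: L=1 ×30, L=3 ×132, L=5 ×47, L=7 ×1
  A^-4: L=2 ×49, L=4 ×65, L=6 ×6
  A^-6: L=3 ×31, L=5 ×14
  A^-8: L=4 ×9, L=6 ×1
  A^-10: L=5 ×1
Each group contributes A^e * Σ count * d^(L-1):
Powers of d = -A^2 - A^-2: d^2 = A^4 + 2 + A^-4; d^3 = -A^6 - 3*A^2 - 3*A^-2 - A^-6; d^4 = A^8 + 4*A^4 + 6 + 4*A^-4 + A^-8; d^5 = -A^10 - 5*A^6 - 10*A^2 - 10*A^-2 - 5*A^-6 - A^-10; d^6 = A^12 + 6*A^8 + 15*A^4 + 20 + 15*A^-4 + 6*A^-8 + A^-12.
  A^10 * (d^2) = A^14 + 2*A^10 + A^6
  A^8 * (3*d + 7*d^3) = -7*A^14 - 24*A^10 - 24*A^6 - 7*A^2
  A^6 * (2 + 29*d^2 + 14*d^4) = 14*A^14 + 85*A^10 + 144*A^6 + 85*A^2 + 14*A^-2
  A^4 * (39*d + 72*d^3 + 9*d^5) = -9*A^14 - 117*A^10 - 345*A^6 - 345*A^2 - 117*A^-2 - 9*A^-6
  A^2 * (17 + 137*d^2 + 54*d^4 + 2*d^6) = 2*A^14 + 66*A^10 + 383*A^6 + 655*A^2 + 383*A^-2 + 66*A^-6 + 2*A^-10
  A^0 * (109*d + 128*d^3 + 15*d^5) = -15*A^10 - 203*A^6 - 643*A^2 - 643*A^-2 - 203*A^-6 - 15*A^-10
  A^-2 * (30 + 132*d^2 + 47*d^4 + d^6) = A^10 + 53*A^6 + 335*A^2 + 596*A^-2 + 335*A^-6 + 53*A^-10 + A^-14
  A^-4 * (49*d + 65*d^3 + 6*d^5) = -6*A^6 - 95*A^2 - 304*A^-2 - 304*A^-6 - 95*A^-10 - 6*A^-14
  A^-6 * (31*d^2 + 14*d^4) = 14*A^2 + 87*A^-2 + 146*A^-6 + 87*A^-10 + 14*A^-14
  A^-8 * (9*d^3 + d^5) = -A^2 - 14*A^-2 - 37*A^-6 - 37*A^-10 - 14*A^-14 - A^-18
  A^-10 * (d^4) = A^-2 + 4*A^-6 + 6*A^-10 + 4*A^-14 + A^-18
Summing the groups: <K> = A^14 - 2*A^10 + 3*A^6 - 2*A^2 + 3*A^-2 - 2*A^-6 + A^-10 - A^-14
Normalise by the writhe: (-A^3)^(-w) = (-A^3)^(-6) = A^-18, so f(A) = A^-18 * <K> = A^-4 - 2*A^-8 + 3*A^-12 - 2*A^-16 + 3*A^-20 - 2*A^-24 + A^-28 - A^-32.
Substitute A = t^(-1/4), i.e. A^e → t^(-e/4): V(t) = -t^8 + t^7 - 2*t^6 + 3*t^5 - 2*t^4 + 3*t^3 - 2*t^2 + t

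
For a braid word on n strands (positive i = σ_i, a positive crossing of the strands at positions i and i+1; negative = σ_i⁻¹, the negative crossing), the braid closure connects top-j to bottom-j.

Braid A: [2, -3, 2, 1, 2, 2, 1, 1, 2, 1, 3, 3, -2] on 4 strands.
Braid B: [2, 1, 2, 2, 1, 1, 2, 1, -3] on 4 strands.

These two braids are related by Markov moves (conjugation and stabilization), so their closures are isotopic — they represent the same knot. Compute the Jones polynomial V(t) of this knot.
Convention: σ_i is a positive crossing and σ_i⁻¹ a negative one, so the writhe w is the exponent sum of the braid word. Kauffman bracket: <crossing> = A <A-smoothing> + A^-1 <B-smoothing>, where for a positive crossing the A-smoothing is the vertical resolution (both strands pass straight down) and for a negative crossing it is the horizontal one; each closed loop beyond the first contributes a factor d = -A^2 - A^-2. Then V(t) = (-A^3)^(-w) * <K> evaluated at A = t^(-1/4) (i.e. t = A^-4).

Markov-equivalent braids have isotopic closures, hence identical knot invariants. Strip the Markov moves from each word to reach a common short braid β, then compute V(t) once on β.
Braid A: s2 s3^-1 s2 s1 s2 s2 s1 s1 s2 s1 s3 s3 s2^-1 on 4 strands reduces by inverse Markov moves (closure unchanged at each step):
  Deconjugate: the word is γ·β·γ⁻¹ with γ = s2 s3^-1 (prefix) and γ⁻¹ = s3 s2^-1 (suffix); strip both.
  Destabilize: the word has the form β·s3 where s3 occurs only as the final letter (β ∈ B_3); drop it and the last strand → 3 strands.
Reduced to β = s2 s1 s2 s2 s1 s1 s2 s1 on 3 strands, 8 crossings.
Braid B: s2 s1 s2 s2 s1 s1 s2 s1 s3^-1 on 4 strands reduces by inverse Markov moves (closure unchanged at each step):
  Destabilize: the word has the form β·s3^-1 where s3^-1 occurs only as the final letter (β ∈ B_3); drop it and the last strand → 3 strands.
Reduced to β = s2 s1 s2 s2 s1 s1 s2 s1 on 3 strands, 8 crossings.
Both give the same β = s2 s1 s2 s2 s1 s1 s2 s1 on 3 strands, so one state sum suffices:
Braid: s2 s1 s2 s2 s1 s1 s2 s1 on 3 strands, 8 crossings.
Writhe w = (#positive) - (#negative) = 8 - 0 = 8.
State-sum expansion of <K>. There are 2^8 = 256 states.
Each crossing splits two ways (0=vertical, 1=horizontal). The state's weight is A^(#A-smoothings - #B-smoothings) * d^(loops - 1).
Tabulate the states by total A-exponent and number of loops L (A-exp: L × count):
  A^8: L=3 ×1
  A^6: L=2 ×8
  A^4: L=1 ×16, L=3 ×12
  A^2: L=2 ×48, L=4 ×8
  A^0: L=1 ×17, L=3 ×51, L=5 ×2
  A^-2: L=2 ×34, L=4 ×22
  A^-4: L=1 ×4, L=3 ×21, L=5 ×3
  A^-6: L=2 ×4, L=4 ×4
  A^-8: L=3 ×1
Each group contributes A^e * Σ count * d^(L-1):
Powers of d = -A^2 - A^-2: d^2 = A^4 + 2 + A^-4; d^3 = -A^6 - 3*A^2 - 3*A^-2 - A^-6; d^4 = A^8 + 4*A^4 + 6 + 4*A^-4 + A^-8.
  A^8 * (d^2) = A^12 + 2*A^8 + A^4
  A^6 * (8*d) = -8*A^8 - 8*A^4
  A^4 * (16 + 12*d^2) = 12*A^8 + 40*A^4 + 12
  A^2 * (48*d + 8*d^3) = -8*A^8 - 72*A^4 - 72 - 8*A^-4
  A^0 * (17 + 51*d^2 + 2*d^4) = 2*A^8 + 59*A^4 + 131 + 59*A^-4 + 2*A^-8
  A^-2 * (34*d + 22*d^3) = -22*A^4 - 100 - 100*A^-4 - 22*A^-8
  A^-4 * (4 + 21*d^2 + 3*d^4) = 3*A^4 + 33 + 64*A^-4 + 33*A^-8 + 3*A^-12
  A^-6 * (4*d + 4*d^3) = -4 - 16*A^-4 - 16*A^-8 - 4*A^-12
  A^-8 * (d^2) = A^-4 + 2*A^-8 + A^-12
Summing the groups: <K> = A^12 + A^4 - A^-8
Normalise by the writhe: (-A^3)^(-w) = (-A^3)^(-8) = A^-24, so f(A) = A^-24 * <K> = A^-12 + A^-20 - A^-32.
Substitute A = t^(-1/4), i.e. A^e → t^(-e/4): V(t) = -t^8 + t^5 + t^3

Answer: -t^8 + t^5 + t^3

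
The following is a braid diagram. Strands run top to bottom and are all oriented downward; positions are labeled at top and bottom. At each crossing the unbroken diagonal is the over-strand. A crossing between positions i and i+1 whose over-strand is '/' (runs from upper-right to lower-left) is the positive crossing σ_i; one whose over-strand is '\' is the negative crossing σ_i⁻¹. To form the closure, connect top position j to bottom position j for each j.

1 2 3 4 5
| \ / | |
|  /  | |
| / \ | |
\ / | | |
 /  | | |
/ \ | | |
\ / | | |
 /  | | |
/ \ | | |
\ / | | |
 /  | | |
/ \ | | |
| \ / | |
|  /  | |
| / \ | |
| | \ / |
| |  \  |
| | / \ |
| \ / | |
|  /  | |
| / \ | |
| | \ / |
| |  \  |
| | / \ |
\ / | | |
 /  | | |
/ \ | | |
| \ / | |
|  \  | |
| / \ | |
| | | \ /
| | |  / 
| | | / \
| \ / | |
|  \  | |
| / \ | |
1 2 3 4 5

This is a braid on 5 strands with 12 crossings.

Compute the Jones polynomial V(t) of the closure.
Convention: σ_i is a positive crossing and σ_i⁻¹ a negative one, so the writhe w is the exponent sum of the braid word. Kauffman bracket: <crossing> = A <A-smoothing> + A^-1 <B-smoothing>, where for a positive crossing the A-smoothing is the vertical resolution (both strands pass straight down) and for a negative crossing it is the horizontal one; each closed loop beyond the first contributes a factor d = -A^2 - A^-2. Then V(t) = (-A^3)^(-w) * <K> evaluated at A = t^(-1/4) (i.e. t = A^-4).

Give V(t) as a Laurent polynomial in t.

t^7 - 2*t^6 + 3*t^5 - 4*t^4 + 4*t^3 - 4*t^2 + 3*t - 1 + t^-1

Derivation:
Reading the diagram top to bottom ('/'-over between positions i,i+1 = s_i, '\'-over = s_i^-1): braid word = s2 s1 s1 s1 s2 s3^-1 s2 s3^-1 s1 s2^-1 s4 s2^-1.
The presented braid s2 s1 s1 s1 s2 s3^-1 s2 s3^-1 s1 s2^-1 s4 s2^-1 on 5 strands reduces by inverse Markov moves (closure unchanged at each step):
  Deconjugate: the word is γ·β·γ⁻¹ with γ = s2 (prefix) and γ⁻¹ = s2^-1 (suffix); strip both.
  Destabilize: the word has the form β·s4 where s4 occurs only as the final letter (β ∈ B_4); drop it and the last strand → 4 strands.
Reduced to β = s1 s1 s1 s2 s3^-1 s2 s3^-1 s1 s2^-1 on 4 strands, 9 crossings.
Compute on β:
Braid: s1 s1 s1 s2 s3^-1 s2 s3^-1 s1 s2^-1 on 4 strands, 9 crossings.
Writhe w = (#positive) - (#negative) = 6 - 3 = 3.
Computing the Kauffman bracket via state sum. There are 2^9 = 512 states.
For each crossing: s=0 is the vertical smoothing, s=1 horizontal. Crossing k contributes A^(sign_k * (1 - 2*s_k)); loop factor d = -A^2 - A^-2.
Tabulate the states by total A-exponent and number of loops L (A-exp: L × count):
  A^9: L=3 ×1
  A^7: L=2 ×7, L=4 ×2
  A^5: L=1 ×12, L=3 ×24
  A^3: L=2 ×66, L=4 ×18
  A^1: L=1 ×35, L=3 ×84, L=5 ×7
  A^-1: L=2 ×73, L=4 ×52, L=6 ×1
  A^-3: L=3 ×68, L=5 ×16
  A^-5: L=4 ×34, L=6 ×2
  A^-7: L=5 ×9
  A^-9: L=6 ×1
Each group contributes A^e * Σ count * d^(L-1):
Powers of d = -A^2 - A^-2: d^2 = A^4 + 2 + A^-4; d^3 = -A^6 - 3*A^2 - 3*A^-2 - A^-6; d^4 = A^8 + 4*A^4 + 6 + 4*A^-4 + A^-8; d^5 = -A^10 - 5*A^6 - 10*A^2 - 10*A^-2 - 5*A^-6 - A^-10.
  A^9 * (d^2) = A^13 + 2*A^9 + A^5
  A^7 * (7*d + 2*d^3) = -2*A^13 - 13*A^9 - 13*A^5 - 2*A
  A^5 * (12 + 24*d^2) = 24*A^9 + 60*A^5 + 24*A
  A^3 * (66*d + 18*d^3) = -18*A^9 - 120*A^5 - 120*A - 18*A^-3
  A^1 * (35 + 84*d^2 + 7*d^4) = 7*A^9 + 112*A^5 + 245*A + 112*A^-3 + 7*A^-7
  A^-1 * (73*d + 52*d^3 + d^5) = -A^9 - 57*A^5 - 239*A - 239*A^-3 - 57*A^-7 - A^-11
  A^-3 * (68*d^2 + 16*d^4) = 16*A^5 + 132*A + 232*A^-3 + 132*A^-7 + 16*A^-11
  A^-5 * (34*d^3 + 2*d^5) = -2*A^5 - 44*A - 122*A^-3 - 122*A^-7 - 44*A^-11 - 2*A^-15
  A^-7 * (9*d^4) = 9*A + 36*A^-3 + 54*A^-7 + 36*A^-11 + 9*A^-15
  A^-9 * (d^5) = -A - 5*A^-3 - 10*A^-7 - 10*A^-11 - 5*A^-15 - A^-19
Summing the groups: <K> = -A^13 + A^9 - 3*A^5 + 4*A - 4*A^-3 + 4*A^-7 - 3*A^-11 + 2*A^-15 - A^-19
Normalise by the writhe: (-A^3)^(-w) = (-A^3)^(-3) = -A^-9, so f(A) = -A^-9 * <K> = A^4 - 1 + 3*A^-4 - 4*A^-8 + 4*A^-12 - 4*A^-16 + 3*A^-20 - 2*A^-24 + A^-28.
Substitute A = t^(-1/4), i.e. A^e → t^(-e/4): V(t) = t^7 - 2*t^6 + 3*t^5 - 4*t^4 + 4*t^3 - 4*t^2 + 3*t - 1 + t^-1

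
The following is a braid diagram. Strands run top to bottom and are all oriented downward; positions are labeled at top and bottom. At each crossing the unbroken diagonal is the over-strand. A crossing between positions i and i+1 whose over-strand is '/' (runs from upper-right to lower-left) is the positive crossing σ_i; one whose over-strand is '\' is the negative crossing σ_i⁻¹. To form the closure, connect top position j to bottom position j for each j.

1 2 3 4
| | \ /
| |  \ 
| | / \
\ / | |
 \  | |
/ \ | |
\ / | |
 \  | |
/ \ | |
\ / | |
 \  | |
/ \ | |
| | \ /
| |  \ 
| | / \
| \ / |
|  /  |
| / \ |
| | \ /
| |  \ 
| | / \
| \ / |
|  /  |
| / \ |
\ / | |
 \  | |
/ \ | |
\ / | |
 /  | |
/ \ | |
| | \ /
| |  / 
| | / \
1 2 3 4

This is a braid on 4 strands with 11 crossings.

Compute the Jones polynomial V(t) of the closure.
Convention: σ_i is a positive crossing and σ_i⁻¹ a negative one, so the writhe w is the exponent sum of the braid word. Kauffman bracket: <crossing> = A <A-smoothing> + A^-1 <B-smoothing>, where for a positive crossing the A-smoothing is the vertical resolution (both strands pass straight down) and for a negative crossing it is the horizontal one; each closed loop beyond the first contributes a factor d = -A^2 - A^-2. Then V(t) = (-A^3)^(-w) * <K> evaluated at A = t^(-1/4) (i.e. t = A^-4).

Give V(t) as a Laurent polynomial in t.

t - 1 + 2*t^-1 - 3*t^-2 + 3*t^-3 - 2*t^-4 + 2*t^-5 - t^-6

Derivation:
Reading the diagram top to bottom ('/'-over between positions i,i+1 = s_i, '\'-over = s_i^-1): braid word = s3^-1 s1^-1 s1^-1 s1^-1 s3^-1 s2 s3^-1 s2 s1^-1 s1 s3.
The presented braid s3^-1 s1^-1 s1^-1 s1^-1 s3^-1 s2 s3^-1 s2 s1^-1 s1 s3 on 4 strands reduces by inverse Markov moves (closure unchanged at each step):
  Deconjugate: the word is γ·β·γ⁻¹ with γ = s3^-1 (prefix) and γ⁻¹ = s3 (suffix); strip both.
  Deconjugate: the word is γ·β·γ⁻¹ with γ = s1^-1 (prefix) and γ⁻¹ = s1 (suffix); strip both.
Reduced to β = s1^-1 s1^-1 s3^-1 s2 s3^-1 s2 s1^-1 on 4 strands, 7 crossings.
Compute on β:
Braid: s1^-1 s1^-1 s3^-1 s2 s3^-1 s2 s1^-1 on 4 strands, 7 crossings.
Writhe w = (#positive) - (#negative) = 2 - 5 = -3.
State-sum expansion of <K>. There are 2^7 = 128 states.
For each crossing: s=0 is the vertical smoothing, s=1 horizontal. Crossing k contributes A^(sign_k * (1 - 2*s_k)); loop factor d = -A^2 - A^-2.
Tabulate the states by total A-exponent and number of loops L (A-exp: L × count):
  A^7: L=5 ×1
  A^5: L=4 ×7
  A^3: L=3 ×20, L=5 ×1
  A^1: L=2 ×27, L=4 ×8
  A^-1: L=1 ×15, L=3 ×19, L=5 ×1
  A^-3: L=2 ×17, L=4 ×4
  A^-5: L=3 ×7
  A^-7: L=4 ×1
Each group contributes A^e * Σ count * d^(L-1):
Powers of d = -A^2 - A^-2: d^2 = A^4 + 2 + A^-4; d^3 = -A^6 - 3*A^2 - 3*A^-2 - A^-6; d^4 = A^8 + 4*A^4 + 6 + 4*A^-4 + A^-8.
  A^7 * (d^4) = A^15 + 4*A^11 + 6*A^7 + 4*A^3 + A^-1
  A^5 * (7*d^3) = -7*A^11 - 21*A^7 - 21*A^3 - 7*A^-1
  A^3 * (20*d^2 + d^4) = A^11 + 24*A^7 + 46*A^3 + 24*A^-1 + A^-5
  A^1 * (27*d + 8*d^3) = -8*A^7 - 51*A^3 - 51*A^-1 - 8*A^-5
  A^-1 * (15 + 19*d^2 + d^4) = A^7 + 23*A^3 + 59*A^-1 + 23*A^-5 + A^-9
  A^-3 * (17*d + 4*d^3) = -4*A^3 - 29*A^-1 - 29*A^-5 - 4*A^-9
  A^-5 * (7*d^2) = 7*A^-1 + 14*A^-5 + 7*A^-9
  A^-7 * (d^3) = -A^-1 - 3*A^-5 - 3*A^-9 - A^-13
Summing the groups: <K> = A^15 - 2*A^11 + 2*A^7 - 3*A^3 + 3*A^-1 - 2*A^-5 + A^-9 - A^-13
Normalise by the writhe: (-A^3)^(-w) = (-A^3)^(3) = -A^9, so f(A) = -A^9 * <K> = -A^24 + 2*A^20 - 2*A^16 + 3*A^12 - 3*A^8 + 2*A^4 - 1 + A^-4.
Substitute A = t^(-1/4), i.e. A^e → t^(-e/4): V(t) = t - 1 + 2*t^-1 - 3*t^-2 + 3*t^-3 - 2*t^-4 + 2*t^-5 - t^-6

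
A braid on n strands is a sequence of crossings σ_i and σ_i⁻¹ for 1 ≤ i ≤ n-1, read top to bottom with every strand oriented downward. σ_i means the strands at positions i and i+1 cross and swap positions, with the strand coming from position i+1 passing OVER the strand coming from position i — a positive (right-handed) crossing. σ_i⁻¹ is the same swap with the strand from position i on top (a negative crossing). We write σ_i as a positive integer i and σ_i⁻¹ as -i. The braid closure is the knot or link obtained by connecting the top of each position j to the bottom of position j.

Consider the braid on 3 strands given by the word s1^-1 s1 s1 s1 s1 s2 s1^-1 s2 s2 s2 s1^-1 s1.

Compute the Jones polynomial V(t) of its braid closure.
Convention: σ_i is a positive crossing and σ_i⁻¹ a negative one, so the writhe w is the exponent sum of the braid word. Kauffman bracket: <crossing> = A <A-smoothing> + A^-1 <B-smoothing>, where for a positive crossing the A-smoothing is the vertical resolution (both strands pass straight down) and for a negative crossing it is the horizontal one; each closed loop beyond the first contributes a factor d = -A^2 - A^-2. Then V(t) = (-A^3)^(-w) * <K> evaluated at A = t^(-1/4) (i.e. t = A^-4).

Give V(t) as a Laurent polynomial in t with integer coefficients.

-t^9 + 2*t^8 - 3*t^7 + 3*t^6 - 3*t^5 + 3*t^4 - t^3 + t^2

Derivation:
The presented braid s1^-1 s1 s1 s1 s1 s2 s1^-1 s2 s2 s2 s1^-1 s1 on 3 strands reduces by inverse Markov moves (closure unchanged at each step):
  Deconjugate: the word is γ·β·γ⁻¹ with γ = s1^-1 s1 (prefix) and γ⁻¹ = s1^-1 s1 (suffix); strip both.
Reduced to β = s1 s1 s1 s2 s1^-1 s2 s2 s2 on 3 strands, 8 crossings.
Compute on β:
Braid: s1 s1 s1 s2 s1^-1 s2 s2 s2 on 3 strands, 8 crossings.
Writhe w = (#positive) - (#negative) = 7 - 1 = 6.
Computing the Kauffman bracket via state sum. There are 2^8 = 256 states.
Smooth each crossing (0=||, 1=⌣⌢); contribution A^(Σ sign_k(1-2s_k)) * d^(L-1).
Tabulate the states by total A-exponent and number of loops L (A-exp: L × count):
  A^8: L=2 ×1
  A^6: L=1 ×4, L=3 ×4
  A^4: L=2 ×25, L=4 ×3
  A^2: L=1 ×21, L=3 ×34, L=5 ×1
  A^0: L=2 ×48, L=4 ×22
  A^-2: L=3 ×49, L=5 ×7
  A^-4: L=4 ×27, L=6 ×1
  A^-6: L=5 ×8
  A^-8: L=6 ×1
Each group contributes A^e * Σ count * d^(L-1):
Powers of d = -A^2 - A^-2: d^2 = A^4 + 2 + A^-4; d^3 = -A^6 - 3*A^2 - 3*A^-2 - A^-6; d^4 = A^8 + 4*A^4 + 6 + 4*A^-4 + A^-8; d^5 = -A^10 - 5*A^6 - 10*A^2 - 10*A^-2 - 5*A^-6 - A^-10.
  A^8 * (d) = -A^10 - A^6
  A^6 * (4 + 4*d^2) = 4*A^10 + 12*A^6 + 4*A^2
  A^4 * (25*d + 3*d^3) = -3*A^10 - 34*A^6 - 34*A^2 - 3*A^-2
  A^2 * (21 + 34*d^2 + d^4) = A^10 + 38*A^6 + 95*A^2 + 38*A^-2 + A^-6
  A^0 * (48*d + 22*d^3) = -22*A^6 - 114*A^2 - 114*A^-2 - 22*A^-6
  A^-2 * (49*d^2 + 7*d^4) = 7*A^6 + 77*A^2 + 140*A^-2 + 77*A^-6 + 7*A^-10
  A^-4 * (27*d^3 + d^5) = -A^6 - 32*A^2 - 91*A^-2 - 91*A^-6 - 32*A^-10 - A^-14
  A^-6 * (8*d^4) = 8*A^2 + 32*A^-2 + 48*A^-6 + 32*A^-10 + 8*A^-14
  A^-8 * (d^5) = -A^2 - 5*A^-2 - 10*A^-6 - 10*A^-10 - 5*A^-14 - A^-18
Summing the groups: <K> = A^10 - A^6 + 3*A^2 - 3*A^-2 + 3*A^-6 - 3*A^-10 + 2*A^-14 - A^-18
Normalise by the writhe: (-A^3)^(-w) = (-A^3)^(-6) = A^-18, so f(A) = A^-18 * <K> = A^-8 - A^-12 + 3*A^-16 - 3*A^-20 + 3*A^-24 - 3*A^-28 + 2*A^-32 - A^-36.
Substitute A = t^(-1/4), i.e. A^e → t^(-e/4): V(t) = -t^9 + 2*t^8 - 3*t^7 + 3*t^6 - 3*t^5 + 3*t^4 - t^3 + t^2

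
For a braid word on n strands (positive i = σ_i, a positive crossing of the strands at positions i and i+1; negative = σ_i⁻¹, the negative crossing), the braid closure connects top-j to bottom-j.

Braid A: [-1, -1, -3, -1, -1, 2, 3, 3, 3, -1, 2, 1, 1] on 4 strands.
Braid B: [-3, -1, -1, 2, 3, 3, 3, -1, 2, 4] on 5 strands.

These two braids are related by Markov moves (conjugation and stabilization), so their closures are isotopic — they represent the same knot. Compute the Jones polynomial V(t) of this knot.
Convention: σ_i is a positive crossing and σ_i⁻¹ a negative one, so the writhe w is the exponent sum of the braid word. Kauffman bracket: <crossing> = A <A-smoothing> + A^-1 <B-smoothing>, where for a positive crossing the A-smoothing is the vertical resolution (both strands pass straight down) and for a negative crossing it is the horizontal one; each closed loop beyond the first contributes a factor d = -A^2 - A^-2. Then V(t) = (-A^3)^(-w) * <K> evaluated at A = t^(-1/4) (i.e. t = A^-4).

-t^5 + 2*t^4 - 3*t^3 + 4*t^2 - 4*t + 5 - 3*t^-1 + 2*t^-2 - t^-3

Derivation:
Markov-equivalent braids have isotopic closures, hence identical knot invariants. Strip the Markov moves from each word to reach a common short braid β, then compute V(t) once on β.
Braid A: s1^-1 s1^-1 s3^-1 s1^-1 s1^-1 s2 s3 s3 s3 s1^-1 s2 s1 s1 on 4 strands reduces by inverse Markov moves (closure unchanged at each step):
  Deconjugate: the word is γ·β·γ⁻¹ with γ = s1^-1 (prefix) and γ⁻¹ = s1 (suffix); strip both.
  Deconjugate: the word is γ·β·γ⁻¹ with γ = s1^-1 (prefix) and γ⁻¹ = s1 (suffix); strip both.
Reduced to β = s3^-1 s1^-1 s1^-1 s2 s3 s3 s3 s1^-1 s2 on 4 strands, 9 crossings.
Braid B: s3^-1 s1^-1 s1^-1 s2 s3 s3 s3 s1^-1 s2 s4 on 5 strands reduces by inverse Markov moves (closure unchanged at each step):
  Destabilize: the word has the form β·s4 where s4 occurs only as the final letter (β ∈ B_4); drop it and the last strand → 4 strands.
Reduced to β = s3^-1 s1^-1 s1^-1 s2 s3 s3 s3 s1^-1 s2 on 4 strands, 9 crossings.
Both give the same β = s3^-1 s1^-1 s1^-1 s2 s3 s3 s3 s1^-1 s2 on 4 strands, so one state sum suffices:
Braid: s3^-1 s1^-1 s1^-1 s2 s3 s3 s3 s1^-1 s2 on 4 strands, 9 crossings.
Writhe w = (#positive) - (#negative) = 5 - 4 = 1.
Enumerate smoothing states for the bracket polynomial. There are 2^9 = 512 states.
Each crossing splits two ways (0=vertical, 1=horizontal). The state's weight is A^(#A-smoothings - #B-smoothings) * d^(loops - 1).
Tabulate the states by total A-exponent and number of loops L (A-exp: L × count):
  A^9: L=4 ×1
  A^7: L=3 ×5, L=5 ×4
  A^5: L=2 ×10, L=4 ×23, L=6 ×3
  A^3: L=1 ×8, L=3 ×57, L=5 ×18, L=7 ×1
  A^1: L=2 ×70, L=4 ×50, L=6 ×6
  A^-1: L=1 ×33, L=3 ×75, L=5 ×18
  A^-3: L=2 ×51, L=4 ×32, L=6 ×1
  A^-5: L=3 ×32, L=5 ×4
  A^-7: L=4 ×9
  A^-9: L=5 ×1
Each group contributes A^e * Σ count * d^(L-1):
Powers of d = -A^2 - A^-2: d^2 = A^4 + 2 + A^-4; d^3 = -A^6 - 3*A^2 - 3*A^-2 - A^-6; d^4 = A^8 + 4*A^4 + 6 + 4*A^-4 + A^-8; d^5 = -A^10 - 5*A^6 - 10*A^2 - 10*A^-2 - 5*A^-6 - A^-10; d^6 = A^12 + 6*A^8 + 15*A^4 + 20 + 15*A^-4 + 6*A^-8 + A^-12.
  A^9 * (d^3) = -A^15 - 3*A^11 - 3*A^7 - A^3
  A^7 * (5*d^2 + 4*d^4) = 4*A^15 + 21*A^11 + 34*A^7 + 21*A^3 + 4*A^-1
  A^5 * (10*d + 23*d^3 + 3*d^5) = -3*A^15 - 38*A^11 - 109*A^7 - 109*A^3 - 38*A^-1 - 3*A^-5
  A^3 * (8 + 57*d^2 + 18*d^4 + d^6) = A^15 + 24*A^11 + 144*A^7 + 250*A^3 + 144*A^-1 + 24*A^-5 + A^-9
  A^1 * (70*d + 50*d^3 + 6*d^5) = -6*A^11 - 80*A^7 - 280*A^3 - 280*A^-1 - 80*A^-5 - 6*A^-9
  A^-1 * (33 + 75*d^2 + 18*d^4) = 18*A^7 + 147*A^3 + 291*A^-1 + 147*A^-5 + 18*A^-9
  A^-3 * (51*d + 32*d^3 + d^5) = -A^7 - 37*A^3 - 157*A^-1 - 157*A^-5 - 37*A^-9 - A^-13
  A^-5 * (32*d^2 + 4*d^4) = 4*A^3 + 48*A^-1 + 88*A^-5 + 48*A^-9 + 4*A^-13
  A^-7 * (9*d^3) = -9*A^-1 - 27*A^-5 - 27*A^-9 - 9*A^-13
  A^-9 * (d^4) = A^-1 + 4*A^-5 + 6*A^-9 + 4*A^-13 + A^-17
Summing the groups: <K> = A^15 - 2*A^11 + 3*A^7 - 5*A^3 + 4*A^-1 - 4*A^-5 + 3*A^-9 - 2*A^-13 + A^-17
Normalise by the writhe: (-A^3)^(-w) = (-A^3)^(-1) = -A^-3, so f(A) = -A^-3 * <K> = -A^12 + 2*A^8 - 3*A^4 + 5 - 4*A^-4 + 4*A^-8 - 3*A^-12 + 2*A^-16 - A^-20.
Substitute A = t^(-1/4), i.e. A^e → t^(-e/4): V(t) = -t^5 + 2*t^4 - 3*t^3 + 4*t^2 - 4*t + 5 - 3*t^-1 + 2*t^-2 - t^-3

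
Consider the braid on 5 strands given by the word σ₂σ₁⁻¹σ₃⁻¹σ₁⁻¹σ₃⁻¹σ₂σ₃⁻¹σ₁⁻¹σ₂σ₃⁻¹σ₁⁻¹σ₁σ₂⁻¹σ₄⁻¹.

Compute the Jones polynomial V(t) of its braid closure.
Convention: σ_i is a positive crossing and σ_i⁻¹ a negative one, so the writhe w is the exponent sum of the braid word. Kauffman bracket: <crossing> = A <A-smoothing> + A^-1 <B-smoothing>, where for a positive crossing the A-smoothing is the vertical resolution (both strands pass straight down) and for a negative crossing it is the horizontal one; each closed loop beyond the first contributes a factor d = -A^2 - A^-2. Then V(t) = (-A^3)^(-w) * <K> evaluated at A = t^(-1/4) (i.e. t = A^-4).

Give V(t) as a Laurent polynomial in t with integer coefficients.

1 - 2*t^-1 + 4*t^-2 - 5*t^-3 + 7*t^-4 - 7*t^-5 + 6*t^-6 - 5*t^-7 + 3*t^-8 - t^-9

Derivation:
The presented braid s2 s1^-1 s3^-1 s1^-1 s3^-1 s2 s3^-1 s1^-1 s2 s3^-1 s1^-1 s1 s2^-1 s4^-1 on 5 strands reduces by inverse Markov moves (closure unchanged at each step):
  Destabilize: the word has the form β·s4^-1 where s4^-1 occurs only as the final letter (β ∈ B_4); drop it and the last strand → 4 strands.
  Deconjugate: the word is γ·β·γ⁻¹ with γ = s2 (prefix) and γ⁻¹ = s2^-1 (suffix); strip both.
  Deconjugate: the word is γ·β·γ⁻¹ with γ = s1^-1 (prefix) and γ⁻¹ = s1 (suffix); strip both.
Reduced to β = s3^-1 s1^-1 s3^-1 s2 s3^-1 s1^-1 s2 s3^-1 s1^-1 on 4 strands, 9 crossings.
Compute on β:
Braid: s3^-1 s1^-1 s3^-1 s2 s3^-1 s1^-1 s2 s3^-1 s1^-1 on 4 strands, 9 crossings.
Writhe w = (#positive) - (#negative) = 2 - 7 = -5.
Computing the Kauffman bracket via state sum. There are 2^9 = 512 states.
Each crossing splits two ways (0=vertical, 1=horizontal). The state's weight is A^(#A-smoothings - #B-smoothings) * d^(loops - 1).
Tabulate the states by total A-exponent and number of loops L (A-exp: L × count):
  A^9: L=7 ×1
  A^7: L=6 ×9
  A^5: L=5 ×36
  A^3: L=4 ×83, L=6 ×1
  A^1: L=3 ×118, L=5 ×8
  A^-1: L=2 ×100, L=4 ×26
  A^-3: L=1 ×41, L=3 ×42, L=5 ×1
  A^-5: L=2 ×31, L=4 ×5
  A^-7: L=3 ×9
  A^-9: L=4 ×1
Each group contributes A^e * Σ count * d^(L-1):
Powers of d = -A^2 - A^-2: d^2 = A^4 + 2 + A^-4; d^3 = -A^6 - 3*A^2 - 3*A^-2 - A^-6; d^4 = A^8 + 4*A^4 + 6 + 4*A^-4 + A^-8; d^5 = -A^10 - 5*A^6 - 10*A^2 - 10*A^-2 - 5*A^-6 - A^-10; d^6 = A^12 + 6*A^8 + 15*A^4 + 20 + 15*A^-4 + 6*A^-8 + A^-12.
  A^9 * (d^6) = A^21 + 6*A^17 + 15*A^13 + 20*A^9 + 15*A^5 + 6*A + A^-3
  A^7 * (9*d^5) = -9*A^17 - 45*A^13 - 90*A^9 - 90*A^5 - 45*A - 9*A^-3
  A^5 * (36*d^4) = 36*A^13 + 144*A^9 + 216*A^5 + 144*A + 36*A^-3
  A^3 * (83*d^3 + d^5) = -A^13 - 88*A^9 - 259*A^5 - 259*A - 88*A^-3 - A^-7
  A^1 * (118*d^2 + 8*d^4) = 8*A^9 + 150*A^5 + 284*A + 150*A^-3 + 8*A^-7
  A^-1 * (100*d + 26*d^3) = -26*A^5 - 178*A - 178*A^-3 - 26*A^-7
  A^-3 * (41 + 42*d^2 + d^4) = A^5 + 46*A + 131*A^-3 + 46*A^-7 + A^-11
  A^-5 * (31*d + 5*d^3) = -5*A - 46*A^-3 - 46*A^-7 - 5*A^-11
  A^-7 * (9*d^2) = 9*A^-3 + 18*A^-7 + 9*A^-11
  A^-9 * (d^3) = -A^-3 - 3*A^-7 - 3*A^-11 - A^-15
Summing the groups: <K> = A^21 - 3*A^17 + 5*A^13 - 6*A^9 + 7*A^5 - 7*A + 5*A^-3 - 4*A^-7 + 2*A^-11 - A^-15
Normalise by the writhe: (-A^3)^(-w) = (-A^3)^(5) = -A^15, so f(A) = -A^15 * <K> = -A^36 + 3*A^32 - 5*A^28 + 6*A^24 - 7*A^20 + 7*A^16 - 5*A^12 + 4*A^8 - 2*A^4 + 1.
Substitute A = t^(-1/4), i.e. A^e → t^(-e/4): V(t) = 1 - 2*t^-1 + 4*t^-2 - 5*t^-3 + 7*t^-4 - 7*t^-5 + 6*t^-6 - 5*t^-7 + 3*t^-8 - t^-9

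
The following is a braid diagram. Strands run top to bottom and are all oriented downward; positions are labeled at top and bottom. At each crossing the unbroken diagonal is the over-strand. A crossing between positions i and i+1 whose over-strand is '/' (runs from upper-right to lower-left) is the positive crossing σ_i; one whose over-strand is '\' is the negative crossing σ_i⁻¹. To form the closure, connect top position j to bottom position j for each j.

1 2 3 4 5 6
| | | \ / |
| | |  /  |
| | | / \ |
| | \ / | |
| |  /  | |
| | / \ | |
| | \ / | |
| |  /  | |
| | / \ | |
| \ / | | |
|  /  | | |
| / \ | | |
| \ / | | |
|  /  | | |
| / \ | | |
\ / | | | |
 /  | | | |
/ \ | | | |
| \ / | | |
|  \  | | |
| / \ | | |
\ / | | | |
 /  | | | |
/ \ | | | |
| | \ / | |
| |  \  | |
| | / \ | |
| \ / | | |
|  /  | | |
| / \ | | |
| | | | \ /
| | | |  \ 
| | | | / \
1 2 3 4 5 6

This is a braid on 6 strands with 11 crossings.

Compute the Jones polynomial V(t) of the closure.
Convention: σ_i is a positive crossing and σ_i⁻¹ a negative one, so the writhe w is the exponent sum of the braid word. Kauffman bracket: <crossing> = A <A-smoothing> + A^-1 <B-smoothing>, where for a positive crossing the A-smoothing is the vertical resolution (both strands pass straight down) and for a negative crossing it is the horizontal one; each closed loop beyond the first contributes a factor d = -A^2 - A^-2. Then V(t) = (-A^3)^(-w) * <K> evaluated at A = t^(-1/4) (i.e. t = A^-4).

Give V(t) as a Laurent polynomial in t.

Reading the diagram top to bottom ('/'-over between positions i,i+1 = s_i, '\'-over = s_i^-1): braid word = s4 s3 s3 s2 s2 s1 s2^-1 s1 s3^-1 s2 s5^-1.
The presented braid s4 s3 s3 s2 s2 s1 s2^-1 s1 s3^-1 s2 s5^-1 on 6 strands reduces by inverse Markov moves (closure unchanged at each step):
  Destabilize: the word has the form β·s5^-1 where s5^-1 occurs only as the final letter (β ∈ B_5); drop it and the last strand → 5 strands.
Reduced to β = s4 s3 s3 s2 s2 s1 s2^-1 s1 s3^-1 s2 on 5 strands, 10 crossings.
Compute on β:
Braid: s4 s3 s3 s2 s2 s1 s2^-1 s1 s3^-1 s2 on 5 strands, 10 crossings.
Writhe w = (#positive) - (#negative) = 8 - 2 = 6.
State-sum expansion of <K>. There are 2^10 = 1024 states.
Smooth each crossing (0=||, 1=⌣⌢); contribution A^(Σ sign_k(1-2s_k)) * d^(L-1).
Tabulate the states by total A-exponent and number of loops L (A-exp: L × count):
  A^10: L=3 ×1
  A^8: L=2 ×3, L=4 ×7
  A^6: L=1 ×2, L=3 ×29, L=5 ×14
  A^4: L=2 ×39, L=4 ×72, L=6 ×9
  A^2: L=1 ×17, L=3 ×137, L=5 ×54, L=7 ×2
  A^0: L=2 ×109, L=4 ×128, L=6 ×15
  A^-2: L=1 ×30, L=3 ×132, L=5 ×47, L=7 ×1
  A^-4: L=2 ×49, L=4 ×65, L=6 ×6
  A^-6: L=3 ×31, L=5 ×14
  A^-8: L=4 ×9, L=6 ×1
  A^-10: L=5 ×1
Each group contributes A^e * Σ count * d^(L-1):
Powers of d = -A^2 - A^-2: d^2 = A^4 + 2 + A^-4; d^3 = -A^6 - 3*A^2 - 3*A^-2 - A^-6; d^4 = A^8 + 4*A^4 + 6 + 4*A^-4 + A^-8; d^5 = -A^10 - 5*A^6 - 10*A^2 - 10*A^-2 - 5*A^-6 - A^-10; d^6 = A^12 + 6*A^8 + 15*A^4 + 20 + 15*A^-4 + 6*A^-8 + A^-12.
  A^10 * (d^2) = A^14 + 2*A^10 + A^6
  A^8 * (3*d + 7*d^3) = -7*A^14 - 24*A^10 - 24*A^6 - 7*A^2
  A^6 * (2 + 29*d^2 + 14*d^4) = 14*A^14 + 85*A^10 + 144*A^6 + 85*A^2 + 14*A^-2
  A^4 * (39*d + 72*d^3 + 9*d^5) = -9*A^14 - 117*A^10 - 345*A^6 - 345*A^2 - 117*A^-2 - 9*A^-6
  A^2 * (17 + 137*d^2 + 54*d^4 + 2*d^6) = 2*A^14 + 66*A^10 + 383*A^6 + 655*A^2 + 383*A^-2 + 66*A^-6 + 2*A^-10
  A^0 * (109*d + 128*d^3 + 15*d^5) = -15*A^10 - 203*A^6 - 643*A^2 - 643*A^-2 - 203*A^-6 - 15*A^-10
  A^-2 * (30 + 132*d^2 + 47*d^4 + d^6) = A^10 + 53*A^6 + 335*A^2 + 596*A^-2 + 335*A^-6 + 53*A^-10 + A^-14
  A^-4 * (49*d + 65*d^3 + 6*d^5) = -6*A^6 - 95*A^2 - 304*A^-2 - 304*A^-6 - 95*A^-10 - 6*A^-14
  A^-6 * (31*d^2 + 14*d^4) = 14*A^2 + 87*A^-2 + 146*A^-6 + 87*A^-10 + 14*A^-14
  A^-8 * (9*d^3 + d^5) = -A^2 - 14*A^-2 - 37*A^-6 - 37*A^-10 - 14*A^-14 - A^-18
  A^-10 * (d^4) = A^-2 + 4*A^-6 + 6*A^-10 + 4*A^-14 + A^-18
Summing the groups: <K> = A^14 - 2*A^10 + 3*A^6 - 2*A^2 + 3*A^-2 - 2*A^-6 + A^-10 - A^-14
Normalise by the writhe: (-A^3)^(-w) = (-A^3)^(-6) = A^-18, so f(A) = A^-18 * <K> = A^-4 - 2*A^-8 + 3*A^-12 - 2*A^-16 + 3*A^-20 - 2*A^-24 + A^-28 - A^-32.
Substitute A = t^(-1/4), i.e. A^e → t^(-e/4): V(t) = -t^8 + t^7 - 2*t^6 + 3*t^5 - 2*t^4 + 3*t^3 - 2*t^2 + t

Answer: -t^8 + t^7 - 2*t^6 + 3*t^5 - 2*t^4 + 3*t^3 - 2*t^2 + t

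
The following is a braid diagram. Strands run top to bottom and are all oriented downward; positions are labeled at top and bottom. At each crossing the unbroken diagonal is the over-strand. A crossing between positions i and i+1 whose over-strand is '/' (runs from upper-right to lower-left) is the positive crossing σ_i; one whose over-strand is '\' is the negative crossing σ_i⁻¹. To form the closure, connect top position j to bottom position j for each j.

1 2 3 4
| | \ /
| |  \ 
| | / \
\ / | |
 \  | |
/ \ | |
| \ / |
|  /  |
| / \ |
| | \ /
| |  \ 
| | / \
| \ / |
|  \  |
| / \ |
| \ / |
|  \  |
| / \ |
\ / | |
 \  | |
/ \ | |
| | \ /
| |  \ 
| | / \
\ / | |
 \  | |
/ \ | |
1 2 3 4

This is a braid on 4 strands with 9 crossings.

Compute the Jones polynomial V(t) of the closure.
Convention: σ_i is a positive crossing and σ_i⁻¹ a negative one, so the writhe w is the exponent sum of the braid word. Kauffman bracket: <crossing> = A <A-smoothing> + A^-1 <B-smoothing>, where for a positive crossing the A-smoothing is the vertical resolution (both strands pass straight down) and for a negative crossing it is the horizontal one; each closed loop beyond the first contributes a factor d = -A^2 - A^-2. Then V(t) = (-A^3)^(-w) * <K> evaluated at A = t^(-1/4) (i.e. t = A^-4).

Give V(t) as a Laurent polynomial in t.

Reading the diagram top to bottom ('/'-over between positions i,i+1 = s_i, '\'-over = s_i^-1): braid word = s3^-1 s1^-1 s2 s3^-1 s2^-1 s2^-1 s1^-1 s3^-1 s1^-1.
Braid: s3^-1 s1^-1 s2 s3^-1 s2^-1 s2^-1 s1^-1 s3^-1 s1^-1 on 4 strands, 9 crossings.
Writhe w = (#positive) - (#negative) = 1 - 8 = -7.
State-sum expansion of <K>. There are 2^9 = 512 states.
Smooth each crossing (0=||, 1=⌣⌢); contribution A^(Σ sign_k(1-2s_k)) * d^(L-1).
Tabulate the states by total A-exponent and number of loops L (A-exp: L × count):
  A^9: L=6 ×1
  A^7: L=5 ×9
  A^5: L=4 ×34, L=6 ×2
  A^3: L=3 ×67, L=5 ×17
  A^1: L=2 ×69, L=4 ×56, L=6 ×1
  A^-1: L=1 ×30, L=3 ×88, L=5 ×8
  A^-3: L=2 ×61, L=4 ×23
  A^-5: L=1 ×9, L=3 ×26, L=5 ×1
  A^-7: L=2 ×6, L=4 ×3
  A^-9: L=3 ×1
Each group contributes A^e * Σ count * d^(L-1):
Powers of d = -A^2 - A^-2: d^2 = A^4 + 2 + A^-4; d^3 = -A^6 - 3*A^2 - 3*A^-2 - A^-6; d^4 = A^8 + 4*A^4 + 6 + 4*A^-4 + A^-8; d^5 = -A^10 - 5*A^6 - 10*A^2 - 10*A^-2 - 5*A^-6 - A^-10.
  A^9 * (d^5) = -A^19 - 5*A^15 - 10*A^11 - 10*A^7 - 5*A^3 - A^-1
  A^7 * (9*d^4) = 9*A^15 + 36*A^11 + 54*A^7 + 36*A^3 + 9*A^-1
  A^5 * (34*d^3 + 2*d^5) = -2*A^15 - 44*A^11 - 122*A^7 - 122*A^3 - 44*A^-1 - 2*A^-5
  A^3 * (67*d^2 + 17*d^4) = 17*A^11 + 135*A^7 + 236*A^3 + 135*A^-1 + 17*A^-5
  A^1 * (69*d + 56*d^3 + d^5) = -A^11 - 61*A^7 - 247*A^3 - 247*A^-1 - 61*A^-5 - A^-9
  A^-1 * (30 + 88*d^2 + 8*d^4) = 8*A^7 + 120*A^3 + 254*A^-1 + 120*A^-5 + 8*A^-9
  A^-3 * (61*d + 23*d^3) = -23*A^3 - 130*A^-1 - 130*A^-5 - 23*A^-9
  A^-5 * (9 + 26*d^2 + d^4) = A^3 + 30*A^-1 + 67*A^-5 + 30*A^-9 + A^-13
  A^-7 * (6*d + 3*d^3) = -3*A^-1 - 15*A^-5 - 15*A^-9 - 3*A^-13
  A^-9 * (d^2) = A^-5 + 2*A^-9 + A^-13
Summing the groups: <K> = -A^19 + 2*A^15 - 2*A^11 + 4*A^7 - 4*A^3 + 3*A^-1 - 3*A^-5 + A^-9 - A^-13
Normalise by the writhe: (-A^3)^(-w) = (-A^3)^(7) = -A^21, so f(A) = -A^21 * <K> = A^40 - 2*A^36 + 2*A^32 - 4*A^28 + 4*A^24 - 3*A^20 + 3*A^16 - A^12 + A^8.
Substitute A = t^(-1/4), i.e. A^e → t^(-e/4): V(t) = t^-2 - t^-3 + 3*t^-4 - 3*t^-5 + 4*t^-6 - 4*t^-7 + 2*t^-8 - 2*t^-9 + t^-10

Answer: t^-2 - t^-3 + 3*t^-4 - 3*t^-5 + 4*t^-6 - 4*t^-7 + 2*t^-8 - 2*t^-9 + t^-10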